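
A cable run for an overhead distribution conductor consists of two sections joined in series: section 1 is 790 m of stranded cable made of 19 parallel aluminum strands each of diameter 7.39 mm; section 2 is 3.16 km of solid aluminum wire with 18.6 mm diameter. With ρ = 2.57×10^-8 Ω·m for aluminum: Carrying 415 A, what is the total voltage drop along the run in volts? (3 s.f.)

Section 1: A_strand = π(3.6950e-03)² = 4.289e-05 m²; R₁ = ρL/(N·A_s) = (2.57×10^-8)(790)/(19×4.289e-05) = 0.02491 Ω
Section 2: A = π(d/2)² = π(9.3000e-03 m)² = 2.717e-04 m²
R₂ = (2.57×10^-8)(3160)/(2.717e-04) = 0.2989 Ω
R = R₁ + R₂ = 0.3238 Ω
V = IR = 415 × 0.3238 = 134 V

134 V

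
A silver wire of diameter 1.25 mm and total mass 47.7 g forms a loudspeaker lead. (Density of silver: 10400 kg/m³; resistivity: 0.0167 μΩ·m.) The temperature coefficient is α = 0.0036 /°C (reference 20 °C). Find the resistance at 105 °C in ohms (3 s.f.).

ρ = 0.0167 μΩ·m = 1.67×10^-8 Ω·m
A = π(d/2)² = π(6.2500e-04 m)² = 1.2272e-06 m²
L = m/(density·A) = 0.0477/(10400×1.2272e-06) = 3.737 m
R = ρL/A = (1.67×10^-8)(3.737)/(1.2272e-06) = 0.05086 Ω
R(105 °C) = 0.05086 × (1 + 0.0036×85) = 0.0664 Ω

0.0664 Ω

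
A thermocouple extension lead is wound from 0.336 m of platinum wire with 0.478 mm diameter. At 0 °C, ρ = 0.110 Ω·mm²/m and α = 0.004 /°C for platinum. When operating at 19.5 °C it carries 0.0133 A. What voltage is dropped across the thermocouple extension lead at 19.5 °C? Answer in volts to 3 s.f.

ρ = 0.110 Ω·mm²/m = 1.10×10^-7 Ω·m
A = π(d/2)² = π(2.3900e-04 m)² = 1.795e-07 m²
R₍0₎ = ρL/A = (1.10×10^-7)(0.336)/(1.795e-07) = 0.206 Ω
R₍19.5₎ = R₍0₎(1 + αΔT) = 0.206 × (1 + 0.004×19.5) = 0.222 Ω
V = IR = 0.0133 × 0.222 = 0.00295 V

0.00295 V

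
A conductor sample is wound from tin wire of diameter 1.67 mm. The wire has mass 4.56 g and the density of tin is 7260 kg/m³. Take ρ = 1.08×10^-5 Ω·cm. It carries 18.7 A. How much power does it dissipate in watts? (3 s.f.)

ρ = 1.08×10^-5 Ω·cm = 1.08×10^-7 Ω·m
A = π(d/2)² = π(8.3500e-04 m)² = 2.1904e-06 m²
L = m/(density·A) = 0.00456/(7260×2.1904e-06) = 0.2868 m
R = ρL/A = (1.08×10^-7)(0.2868)/(2.1904e-06) = 0.01414 Ω
P = I²R = (18.7)² × 0.01414 = 4.94 W

4.94 W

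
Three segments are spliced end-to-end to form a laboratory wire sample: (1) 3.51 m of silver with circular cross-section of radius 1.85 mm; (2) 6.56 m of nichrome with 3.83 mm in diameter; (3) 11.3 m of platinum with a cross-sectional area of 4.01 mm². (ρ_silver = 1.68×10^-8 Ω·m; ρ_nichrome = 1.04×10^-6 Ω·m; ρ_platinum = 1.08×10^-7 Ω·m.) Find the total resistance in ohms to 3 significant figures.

Seg 1: A = πr² = π(1.8500e-03 m)² = 1.075e-05 m²
R_1 = (1.68×10^-8)(3.51)/(1.075e-05) = 0.005484 Ω
Seg 2: A = π(d/2)² = π(1.9150e-03 m)² = 1.152e-05 m²
R_2 = (1.04×10^-6)(6.56)/(1.152e-05) = 0.5922 Ω
Seg 3: A = 4.01 mm² = 4.010e-06 m²
R_3 = (1.08×10^-7)(11.3)/(4.010e-06) = 0.3043 Ω
R_total = R_1 + R_2 + R_3 = 0.902 Ω

0.902 Ω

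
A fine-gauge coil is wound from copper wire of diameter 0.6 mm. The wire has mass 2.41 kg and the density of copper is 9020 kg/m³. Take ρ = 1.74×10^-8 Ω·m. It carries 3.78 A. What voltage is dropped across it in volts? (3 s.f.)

220 V

A = π(d/2)² = π(3.0000e-04 m)² = 2.8274e-07 m²
L = m/(density·A) = 2.41/(9020×2.8274e-07) = 945 m
R = ρL/A = (1.74×10^-8)(945)/(2.8274e-07) = 58.15 Ω
V = IR = 3.78 × 58.15 = 220 V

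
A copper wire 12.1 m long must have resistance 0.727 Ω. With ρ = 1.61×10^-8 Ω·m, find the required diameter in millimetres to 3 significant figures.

A = ρL/R = (1.61×10^-8)(12.1)/(0.727) = 2.680e-07 m²
d = 2√(A/π) = 5.841e-04 m = 0.584 mm

0.584 mm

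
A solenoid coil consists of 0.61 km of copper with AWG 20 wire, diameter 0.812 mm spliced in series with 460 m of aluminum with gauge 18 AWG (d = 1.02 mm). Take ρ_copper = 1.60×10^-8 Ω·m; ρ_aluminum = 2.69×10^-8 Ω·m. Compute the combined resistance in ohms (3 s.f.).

Segment 1: A = π(0.812/2 mm)² = π(4.0600e-04 m)² = 5.178e-07 m²
R₁ = ρL/A = (1.60×10^-8)(610)/(5.178e-07) = 18.85 Ω
Segment 2: A = π(1.02/2 mm)² = π(5.1000e-04 m)² = 8.171e-07 m²
R₂ = (2.69×10^-8)(460)/(8.171e-07) = 15.14 Ω
R = R₁ + R₂ = 34.0 Ω

34.0 Ω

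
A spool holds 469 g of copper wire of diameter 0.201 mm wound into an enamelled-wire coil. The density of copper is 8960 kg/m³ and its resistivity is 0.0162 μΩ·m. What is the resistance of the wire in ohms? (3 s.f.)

842 Ω

ρ = 0.0162 μΩ·m = 1.62×10^-8 Ω·m
A = π(d/2)² = π(1.0050e-04 m)² = 3.1731e-08 m²
L = m/(density·A) = 0.469/(8960×3.1731e-08) = 1650 m
R = ρL/A = (1.62×10^-8)(1650)/(3.1731e-08) = 842 Ω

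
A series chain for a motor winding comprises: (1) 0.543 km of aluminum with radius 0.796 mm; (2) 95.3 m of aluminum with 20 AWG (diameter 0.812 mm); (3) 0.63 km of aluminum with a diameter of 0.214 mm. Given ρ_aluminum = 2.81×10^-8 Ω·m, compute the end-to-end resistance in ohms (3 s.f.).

505 Ω

Seg 1: A = πr² = π(7.9600e-04 m)² = 1.991e-06 m²
R_1 = (2.81×10^-8)(543)/(1.991e-06) = 7.665 Ω
Seg 2: A = π(0.812/2 mm)² = π(4.0600e-04 m)² = 5.178e-07 m²
R_2 = (2.81×10^-8)(95.3)/(5.178e-07) = 5.171 Ω
Seg 3: A = π(d/2)² = π(1.0700e-04 m)² = 3.597e-08 m²
R_3 = (2.81×10^-8)(630)/(3.597e-08) = 492.2 Ω
R_total = R_1 + R_2 + R_3 = 505 Ω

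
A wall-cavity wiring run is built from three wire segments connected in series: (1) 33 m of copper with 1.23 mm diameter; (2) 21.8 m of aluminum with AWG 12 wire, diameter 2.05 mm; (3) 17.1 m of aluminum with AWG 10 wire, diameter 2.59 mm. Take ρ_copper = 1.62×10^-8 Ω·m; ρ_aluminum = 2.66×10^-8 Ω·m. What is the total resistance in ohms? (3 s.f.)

0.712 Ω

Seg 1: A = π(d/2)² = π(6.1500e-04 m)² = 1.188e-06 m²
R_1 = (1.62×10^-8)(33)/(1.188e-06) = 0.4499 Ω
Seg 2: A = π(2.05/2 mm)² = π(1.0250e-03 m)² = 3.301e-06 m²
R_2 = (2.66×10^-8)(21.8)/(3.301e-06) = 0.1757 Ω
Seg 3: A = π(2.59/2 mm)² = π(1.2950e-03 m)² = 5.269e-06 m²
R_3 = (2.66×10^-8)(17.1)/(5.269e-06) = 0.08634 Ω
R_total = R_1 + R_2 + R_3 = 0.712 Ω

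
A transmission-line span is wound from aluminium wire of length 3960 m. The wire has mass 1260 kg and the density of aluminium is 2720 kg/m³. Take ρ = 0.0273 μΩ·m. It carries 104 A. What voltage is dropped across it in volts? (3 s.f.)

ρ = 0.0273 μΩ·m = 2.73×10^-8 Ω·m
A = m/(density·L) = 1260/(2720×3960) = 1.1698e-04 m²
R = ρL/A = (2.73×10^-8)(3960)/(1.1698e-04) = 0.9242 Ω
V = IR = 104 × 0.9242 = 96.1 V

96.1 V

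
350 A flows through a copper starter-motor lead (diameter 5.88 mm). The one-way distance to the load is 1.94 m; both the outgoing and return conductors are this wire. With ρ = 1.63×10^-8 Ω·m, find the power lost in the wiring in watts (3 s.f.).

A = π(d/2)² = π(2.9400e-03 m)² = 2.715e-05 m²
Total conductor length (both ways) L = 2 × 1.94 = 3.88 m
R = ρL/A = (1.63×10^-8)(3.88)/(2.715e-05) = 0.002329 Ω
P = I²R = (350)² × 0.002329 = 285 W

285 W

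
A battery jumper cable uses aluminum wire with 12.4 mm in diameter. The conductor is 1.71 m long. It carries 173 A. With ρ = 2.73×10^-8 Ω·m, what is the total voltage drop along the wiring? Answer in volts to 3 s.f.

0.0669 V

A = π(d/2)² = π(6.2000e-03 m)² = 1.208e-04 m²
R = ρL/A = (2.73×10^-8)(1.71)/(1.208e-04) = 3.866×10^-4 Ω
V = IR = 173 × 3.866×10^-4 = 0.0669 V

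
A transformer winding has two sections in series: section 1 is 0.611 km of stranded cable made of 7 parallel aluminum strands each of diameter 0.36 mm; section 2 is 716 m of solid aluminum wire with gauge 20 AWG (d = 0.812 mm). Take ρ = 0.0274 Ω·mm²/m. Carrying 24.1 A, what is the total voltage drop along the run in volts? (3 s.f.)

ρ = 0.0274 Ω·mm²/m = 2.74×10^-8 Ω·m
Section 1: A_strand = π(1.8000e-04)² = 1.018e-07 m²; R₁ = ρL/(N·A_s) = (2.74×10^-8)(611)/(7×1.018e-07) = 23.5 Ω
Section 2: A = π(0.812/2 mm)² = π(4.0600e-04 m)² = 5.178e-07 m²
R₂ = (2.74×10^-8)(716)/(5.178e-07) = 37.88 Ω
R = R₁ + R₂ = 61.38 Ω
V = IR = 24.1 × 61.38 = 1480 V

1480 V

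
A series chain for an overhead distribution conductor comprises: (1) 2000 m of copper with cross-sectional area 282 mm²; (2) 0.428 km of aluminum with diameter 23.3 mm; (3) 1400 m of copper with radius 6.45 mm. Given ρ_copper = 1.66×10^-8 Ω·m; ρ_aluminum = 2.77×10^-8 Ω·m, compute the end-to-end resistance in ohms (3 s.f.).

0.323 Ω

Seg 1: A = 282 mm² = 2.820e-04 m²
R_1 = (1.66×10^-8)(2000)/(2.820e-04) = 0.1177 Ω
Seg 2: A = π(d/2)² = π(1.1650e-02 m)² = 4.264e-04 m²
R_2 = (2.77×10^-8)(428)/(4.264e-04) = 0.0278 Ω
Seg 3: A = πr² = π(6.4500e-03 m)² = 1.307e-04 m²
R_3 = (1.66×10^-8)(1400)/(1.307e-04) = 0.1778 Ω
R_total = R_1 + R_2 + R_3 = 0.323 Ω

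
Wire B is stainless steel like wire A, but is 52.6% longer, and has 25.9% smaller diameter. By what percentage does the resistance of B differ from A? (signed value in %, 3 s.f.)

178%

R ∝ L/d², so R_B/R_A = (1 + 52.6/100) × (1 − 25.9/100)⁻²
= 1.526 × 1.821 = 2.779
(R_B − R_A)/R_A = 2.779 − 1 = 178%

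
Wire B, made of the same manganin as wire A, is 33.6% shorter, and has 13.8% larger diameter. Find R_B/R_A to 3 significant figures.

0.513

R ∝ L/d², so R_B/R_A = (1 − 33.6/100) × (1 + 13.8/100)⁻²
= 0.664 × 0.7722 = 0.513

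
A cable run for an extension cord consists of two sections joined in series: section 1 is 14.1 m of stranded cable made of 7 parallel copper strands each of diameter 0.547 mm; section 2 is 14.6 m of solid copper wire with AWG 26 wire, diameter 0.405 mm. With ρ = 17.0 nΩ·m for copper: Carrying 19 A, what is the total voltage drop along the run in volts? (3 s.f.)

39.4 V

ρ = 17.0 nΩ·m = 1.70×10^-8 Ω·m
Section 1: A_strand = π(2.7350e-04)² = 2.350e-07 m²; R₁ = ρL/(N·A_s) = (1.70×10^-8)(14.1)/(7×2.350e-07) = 0.1457 Ω
Section 2: A = π(0.405/2 mm)² = π(2.0250e-04 m)² = 1.288e-07 m²
R₂ = (1.70×10^-8)(14.6)/(1.288e-07) = 1.927 Ω
R = R₁ + R₂ = 2.072 Ω
V = IR = 19 × 2.072 = 39.4 V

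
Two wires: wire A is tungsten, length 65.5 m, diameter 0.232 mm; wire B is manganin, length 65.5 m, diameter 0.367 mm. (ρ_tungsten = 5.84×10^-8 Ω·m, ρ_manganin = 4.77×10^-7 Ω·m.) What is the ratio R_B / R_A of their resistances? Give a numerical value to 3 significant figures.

3.26

R ∝ ρL/d², so R_B/R_A = (ρ_B/ρ_A) × (d_A/d_B)²
= (4.77×10^-7/5.84×10^-8) × (0.232/0.367)² = 3.26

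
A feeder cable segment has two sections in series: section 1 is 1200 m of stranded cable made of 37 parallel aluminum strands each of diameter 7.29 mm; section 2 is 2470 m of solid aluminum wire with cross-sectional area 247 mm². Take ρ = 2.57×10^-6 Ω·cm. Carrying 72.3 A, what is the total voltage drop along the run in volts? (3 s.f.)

20.0 V

ρ = 2.57×10^-6 Ω·cm = 2.57×10^-8 Ω·m
Section 1: A_strand = π(3.6450e-03)² = 4.174e-05 m²; R₁ = ρL/(N·A_s) = (2.57×10^-8)(1200)/(37×4.174e-05) = 0.01997 Ω
Section 2: A = 247 mm² = 2.470e-04 m²
R₂ = (2.57×10^-8)(2470)/(2.470e-04) = 0.257 Ω
R = R₁ + R₂ = 0.277 Ω
V = IR = 72.3 × 0.277 = 20.0 V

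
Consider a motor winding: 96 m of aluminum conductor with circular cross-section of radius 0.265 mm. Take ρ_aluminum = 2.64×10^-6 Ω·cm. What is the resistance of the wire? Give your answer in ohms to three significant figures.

ρ = 2.64×10^-6 Ω·cm = 2.64×10^-8 Ω·m
A = πr² = π(2.6500e-04 m)² = 2.206e-07 m²
R = ρL/A = (2.64×10^-8)(96 m)/(2.206e-07 m²) = 11.5 Ω

11.5 Ω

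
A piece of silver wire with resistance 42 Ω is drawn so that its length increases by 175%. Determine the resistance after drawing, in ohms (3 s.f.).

318 Ω

k = 1 + 175/100 = 2.75; volume constant ⇒ A' = A/k, so R' = k²R.
R' = 7.562 × 42 = 318 Ω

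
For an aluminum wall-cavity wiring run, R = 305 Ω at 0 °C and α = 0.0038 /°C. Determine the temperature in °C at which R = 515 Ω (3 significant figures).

R = R₀(1 + α(T − T₀)) ⇒ T = T₀ + (R/R₀ − 1)/α
T = 0 + (515/305 − 1)/0.0038 = 0 + (0.6885)/0.0038 = 181 °C

181 °C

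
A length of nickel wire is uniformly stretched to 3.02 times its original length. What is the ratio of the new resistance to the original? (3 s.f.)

9.12

Volume constant ⇒ A' = A/k with k = 3.02. R' = ρ(kL)/(A/k) = k²R.
Factor = 9.12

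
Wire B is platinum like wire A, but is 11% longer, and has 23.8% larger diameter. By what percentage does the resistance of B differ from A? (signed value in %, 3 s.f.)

R ∝ L/d², so R_B/R_A = (1 + 11/100) × (1 + 23.8/100)⁻²
= 1.11 × 0.6525 = 0.7242
(R_B − R_A)/R_A = 0.7242 − 1 = -27.6%

-27.6%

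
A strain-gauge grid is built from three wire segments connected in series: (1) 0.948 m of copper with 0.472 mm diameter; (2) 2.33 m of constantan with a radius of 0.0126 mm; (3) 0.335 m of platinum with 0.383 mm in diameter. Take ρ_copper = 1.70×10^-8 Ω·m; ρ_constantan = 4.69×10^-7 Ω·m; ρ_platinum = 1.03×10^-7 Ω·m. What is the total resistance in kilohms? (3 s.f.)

Seg 1: A = π(d/2)² = π(2.3600e-04 m)² = 1.750e-07 m²
R_1 = (1.70×10^-8)(0.948)/(1.750e-07) = 0.09211 Ω
Seg 2: A = πr² = π(1.2600e-05 m)² = 4.988e-10 m²
R_2 = (4.69×10^-7)(2.33)/(4.988e-10) = 2191 Ω
Seg 3: A = π(d/2)² = π(1.9150e-04 m)² = 1.152e-07 m²
R_3 = (1.03×10^-7)(0.335)/(1.152e-07) = 0.2995 Ω
R_total = R_1 + R_2 + R_3 = 2.19 kΩ

2.19 kΩ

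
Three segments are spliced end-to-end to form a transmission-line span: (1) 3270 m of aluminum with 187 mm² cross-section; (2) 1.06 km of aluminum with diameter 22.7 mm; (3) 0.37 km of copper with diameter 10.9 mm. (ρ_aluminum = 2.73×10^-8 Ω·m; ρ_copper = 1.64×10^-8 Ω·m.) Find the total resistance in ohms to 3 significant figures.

0.614 Ω

Seg 1: A = 187 mm² = 1.870e-04 m²
R_1 = (2.73×10^-8)(3270)/(1.870e-04) = 0.4774 Ω
Seg 2: A = π(d/2)² = π(1.1350e-02 m)² = 4.047e-04 m²
R_2 = (2.73×10^-8)(1060)/(4.047e-04) = 0.0715 Ω
Seg 3: A = π(d/2)² = π(5.4500e-03 m)² = 9.331e-05 m²
R_3 = (1.64×10^-8)(370)/(9.331e-05) = 0.06503 Ω
R_total = R_1 + R_2 + R_3 = 0.614 Ω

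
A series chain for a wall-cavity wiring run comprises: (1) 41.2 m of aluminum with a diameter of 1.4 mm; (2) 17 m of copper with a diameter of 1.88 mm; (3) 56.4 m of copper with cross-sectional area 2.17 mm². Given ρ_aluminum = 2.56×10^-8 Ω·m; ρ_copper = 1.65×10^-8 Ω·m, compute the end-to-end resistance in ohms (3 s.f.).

Seg 1: A = π(d/2)² = π(7.0000e-04 m)² = 1.539e-06 m²
R_1 = (2.56×10^-8)(41.2)/(1.539e-06) = 0.6852 Ω
Seg 2: A = π(d/2)² = π(9.4000e-04 m)² = 2.776e-06 m²
R_2 = (1.65×10^-8)(17)/(2.776e-06) = 0.101 Ω
Seg 3: A = 2.17 mm² = 2.170e-06 m²
R_3 = (1.65×10^-8)(56.4)/(2.170e-06) = 0.4288 Ω
R_total = R_1 + R_2 + R_3 = 1.22 Ω

1.22 Ω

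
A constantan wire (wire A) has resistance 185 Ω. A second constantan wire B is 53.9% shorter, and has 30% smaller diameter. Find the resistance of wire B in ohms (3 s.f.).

R ∝ L/d², so R_B/R_A = (1 − 53.9/100) × (1 − 30/100)⁻²
= 0.461 × 2.041 = 0.9408
R_B = 0.9408 × 185 = 174 Ω

174 Ω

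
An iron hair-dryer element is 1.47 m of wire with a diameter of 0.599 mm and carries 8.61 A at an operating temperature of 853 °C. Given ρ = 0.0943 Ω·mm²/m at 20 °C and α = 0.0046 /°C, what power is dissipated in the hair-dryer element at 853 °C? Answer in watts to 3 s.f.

ρ = 0.0943 Ω·mm²/m = 9.43×10^-8 Ω·m
A = π(d/2)² = π(2.9950e-04 m)² = 2.818e-07 m²
R₍20₎ = ρL/A = (9.43×10^-8)(1.47)/(2.818e-07) = 0.4919 Ω
R₍853₎ = R₍20₎(1 + αΔT) = 0.4919 × (1 + 0.0046×833) = 2.377 Ω
P = I²R = (8.61)² × 2.377 = 176 W

176 W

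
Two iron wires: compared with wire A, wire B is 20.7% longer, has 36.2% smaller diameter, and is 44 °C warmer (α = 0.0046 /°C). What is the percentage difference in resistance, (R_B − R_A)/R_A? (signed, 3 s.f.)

R ∝ ρL/d² with ρ ∝ (1+αΔT), so R_B/R_A = (1 + 20.7/100) × (1 − 36.2/100)⁻² × (1 + 0.0046×44)
= 1.207 × 2.457 × 1.202 = 3.566
(R_B − R_A)/R_A = 3.566 − 1 = 257%

257%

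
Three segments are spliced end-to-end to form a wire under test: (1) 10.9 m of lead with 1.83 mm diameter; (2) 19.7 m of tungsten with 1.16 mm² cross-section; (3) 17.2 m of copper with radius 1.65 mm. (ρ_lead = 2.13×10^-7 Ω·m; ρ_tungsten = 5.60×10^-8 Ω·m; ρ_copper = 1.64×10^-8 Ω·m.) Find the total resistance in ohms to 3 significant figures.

Seg 1: A = π(d/2)² = π(9.1500e-04 m)² = 2.630e-06 m²
R_1 = (2.13×10^-7)(10.9)/(2.630e-06) = 0.8827 Ω
Seg 2: A = 1.16 mm² = 1.160e-06 m²
R_2 = (5.60×10^-8)(19.7)/(1.160e-06) = 0.951 Ω
Seg 3: A = πr² = π(1.6500e-03 m)² = 8.553e-06 m²
R_3 = (1.64×10^-8)(17.2)/(8.553e-06) = 0.03298 Ω
R_total = R_1 + R_2 + R_3 = 1.87 Ω

1.87 Ω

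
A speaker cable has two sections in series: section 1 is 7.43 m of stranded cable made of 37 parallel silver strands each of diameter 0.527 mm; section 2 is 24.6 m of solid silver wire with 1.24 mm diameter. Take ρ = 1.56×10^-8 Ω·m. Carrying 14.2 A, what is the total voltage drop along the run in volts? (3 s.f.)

Section 1: A_strand = π(2.6350e-04)² = 2.181e-07 m²; R₁ = ρL/(N·A_s) = (1.56×10^-8)(7.43)/(37×2.181e-07) = 0.01436 Ω
Section 2: A = π(d/2)² = π(6.2000e-04 m)² = 1.208e-06 m²
R₂ = (1.56×10^-8)(24.6)/(1.208e-06) = 0.3178 Ω
R = R₁ + R₂ = 0.3321 Ω
V = IR = 14.2 × 0.3321 = 4.72 V

4.72 V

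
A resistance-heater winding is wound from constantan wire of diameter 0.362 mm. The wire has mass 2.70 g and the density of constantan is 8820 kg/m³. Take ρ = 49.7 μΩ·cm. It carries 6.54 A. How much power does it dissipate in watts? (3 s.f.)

ρ = 49.7 μΩ·cm = 4.97×10^-7 Ω·m
A = π(d/2)² = π(1.8100e-04 m)² = 1.0292e-07 m²
L = m/(density·A) = 0.0027/(8820×1.0292e-07) = 2.974 m
R = ρL/A = (4.97×10^-7)(2.974)/(1.0292e-07) = 14.36 Ω
P = I²R = (6.54)² × 14.36 = 614 W

614 W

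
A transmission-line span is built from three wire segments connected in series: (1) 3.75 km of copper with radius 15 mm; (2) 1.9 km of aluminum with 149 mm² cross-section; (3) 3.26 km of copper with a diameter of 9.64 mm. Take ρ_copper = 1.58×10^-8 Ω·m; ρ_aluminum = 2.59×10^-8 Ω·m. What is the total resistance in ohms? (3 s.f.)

1.12 Ω

Seg 1: A = πr² = π(1.5000e-02 m)² = 7.069e-04 m²
R_1 = (1.58×10^-8)(3750)/(7.069e-04) = 0.08382 Ω
Seg 2: A = 149 mm² = 1.490e-04 m²
R_2 = (2.59×10^-8)(1900)/(1.490e-04) = 0.3303 Ω
Seg 3: A = π(d/2)² = π(4.8200e-03 m)² = 7.299e-05 m²
R_3 = (1.58×10^-8)(3260)/(7.299e-05) = 0.7057 Ω
R_total = R_1 + R_2 + R_3 = 1.12 Ω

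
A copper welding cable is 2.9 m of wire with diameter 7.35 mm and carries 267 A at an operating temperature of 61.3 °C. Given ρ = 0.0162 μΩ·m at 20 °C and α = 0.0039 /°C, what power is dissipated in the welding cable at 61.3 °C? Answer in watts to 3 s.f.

ρ = 0.0162 μΩ·m = 1.62×10^-8 Ω·m
A = π(d/2)² = π(3.6750e-03 m)² = 4.243e-05 m²
R₍20₎ = ρL/A = (1.62×10^-8)(2.9)/(4.243e-05) = 0.001107 Ω
R₍61.3₎ = R₍20₎(1 + αΔT) = 0.001107 × (1 + 0.0039×41.3) = 0.001286 Ω
P = I²R = (267)² × 0.001286 = 91.6 W

91.6 W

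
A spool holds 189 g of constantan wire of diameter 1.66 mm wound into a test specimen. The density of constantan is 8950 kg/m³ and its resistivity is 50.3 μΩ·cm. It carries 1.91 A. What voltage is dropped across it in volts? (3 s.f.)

ρ = 50.3 μΩ·cm = 5.03×10^-7 Ω·m
A = π(d/2)² = π(8.3000e-04 m)² = 2.1642e-06 m²
L = m/(density·A) = 0.189/(8950×2.1642e-06) = 9.757 m
R = ρL/A = (5.03×10^-7)(9.757)/(2.1642e-06) = 2.268 Ω
V = IR = 1.91 × 2.268 = 4.33 V

4.33 V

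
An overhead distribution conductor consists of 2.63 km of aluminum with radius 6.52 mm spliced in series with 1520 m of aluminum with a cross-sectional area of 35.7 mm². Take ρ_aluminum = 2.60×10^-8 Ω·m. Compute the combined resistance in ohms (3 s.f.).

1.62 Ω

Segment 1: A = πr² = π(6.5200e-03 m)² = 1.336e-04 m²
R₁ = ρL/A = (2.60×10^-8)(2630)/(1.336e-04) = 0.512 Ω
Segment 2: A = 35.7 mm² = 3.570e-05 m²
R₂ = (2.60×10^-8)(1520)/(3.570e-05) = 1.107 Ω
R = R₁ + R₂ = 1.62 Ω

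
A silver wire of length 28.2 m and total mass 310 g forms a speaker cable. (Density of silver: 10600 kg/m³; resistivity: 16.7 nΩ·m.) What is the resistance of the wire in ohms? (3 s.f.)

0.454 Ω

ρ = 16.7 nΩ·m = 1.67×10^-8 Ω·m
A = m/(density·L) = 0.31/(10600×28.2) = 1.0371e-06 m²
R = ρL/A = (1.67×10^-8)(28.2)/(1.0371e-06) = 0.454 Ω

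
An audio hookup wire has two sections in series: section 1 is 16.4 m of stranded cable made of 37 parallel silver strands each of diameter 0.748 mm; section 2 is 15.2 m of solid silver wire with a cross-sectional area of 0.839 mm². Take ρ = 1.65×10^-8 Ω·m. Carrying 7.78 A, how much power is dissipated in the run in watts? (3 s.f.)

Section 1: A_strand = π(3.7400e-04)² = 4.394e-07 m²; R₁ = ρL/(N·A_s) = (1.65×10^-8)(16.4)/(37×4.394e-07) = 0.01664 Ω
Section 2: A = 0.839 mm² = 8.390e-07 m²
R₂ = (1.65×10^-8)(15.2)/(8.390e-07) = 0.2989 Ω
R = R₁ + R₂ = 0.3156 Ω
P = I²R = (7.78)² × 0.3156 = 19.1 W

19.1 W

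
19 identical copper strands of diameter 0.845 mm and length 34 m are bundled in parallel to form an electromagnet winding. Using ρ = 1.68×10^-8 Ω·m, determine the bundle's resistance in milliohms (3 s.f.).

53.6 mΩ

A_strand = π(4.2250e-04 m)² = 5.608e-07 m²
R_strand = ρL/A = (1.68×10^-8)(34)/(5.608e-07) = 1.019 Ω
R_total = R_strand/N = 1.019/19 = 53.6 mΩ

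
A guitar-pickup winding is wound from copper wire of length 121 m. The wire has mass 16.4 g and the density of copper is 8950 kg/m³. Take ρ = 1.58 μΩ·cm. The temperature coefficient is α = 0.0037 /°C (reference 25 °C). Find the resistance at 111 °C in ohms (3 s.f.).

166 Ω

ρ = 1.58 μΩ·cm = 1.58×10^-8 Ω·m
A = m/(density·L) = 0.0164/(8950×121) = 1.5144e-08 m²
R = ρL/A = (1.58×10^-8)(121)/(1.5144e-08) = 126.2 Ω
R(111 °C) = 126.2 × (1 + 0.0037×86) = 166 Ω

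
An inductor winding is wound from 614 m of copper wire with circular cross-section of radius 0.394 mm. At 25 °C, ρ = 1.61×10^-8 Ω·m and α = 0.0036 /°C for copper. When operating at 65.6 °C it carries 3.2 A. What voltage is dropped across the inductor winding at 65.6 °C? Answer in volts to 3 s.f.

74.3 V

A = πr² = π(3.9400e-04 m)² = 4.877e-07 m²
R₍25₎ = ρL/A = (1.61×10^-8)(614)/(4.877e-07) = 20.27 Ω
R₍65.6₎ = R₍25₎(1 + αΔT) = 20.27 × (1 + 0.0036×40.6) = 23.23 Ω
V = IR = 3.2 × 23.23 = 74.3 V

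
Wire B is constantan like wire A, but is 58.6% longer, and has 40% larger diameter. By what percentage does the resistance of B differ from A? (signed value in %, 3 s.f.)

-19.1%

R ∝ L/d², so R_B/R_A = (1 + 58.6/100) × (1 + 40/100)⁻²
= 1.586 × 0.5102 = 0.8092
(R_B − R_A)/R_A = 0.8092 − 1 = -19.1%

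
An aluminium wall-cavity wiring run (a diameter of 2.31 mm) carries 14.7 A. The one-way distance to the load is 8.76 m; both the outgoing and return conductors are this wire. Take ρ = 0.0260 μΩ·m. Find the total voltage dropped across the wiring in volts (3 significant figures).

ρ = 0.0260 μΩ·m = 2.60×10^-8 Ω·m
A = π(d/2)² = π(1.1550e-03 m)² = 4.191e-06 m²
Total conductor length (both ways) L = 2 × 8.76 = 17.52 m
R = ρL/A = (2.60×10^-8)(17.52)/(4.191e-06) = 0.1087 Ω
V = IR = 14.7 × 0.1087 = 1.60 V

1.60 V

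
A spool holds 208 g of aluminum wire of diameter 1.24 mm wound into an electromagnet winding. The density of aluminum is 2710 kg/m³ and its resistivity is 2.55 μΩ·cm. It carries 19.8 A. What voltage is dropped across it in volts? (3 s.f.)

26.6 V

ρ = 2.55 μΩ·cm = 2.55×10^-8 Ω·m
A = π(d/2)² = π(6.2000e-04 m)² = 1.2076e-06 m²
L = m/(density·A) = 0.208/(2710×1.2076e-06) = 63.56 m
R = ρL/A = (2.55×10^-8)(63.56)/(1.2076e-06) = 1.342 Ω
V = IR = 19.8 × 1.342 = 26.6 V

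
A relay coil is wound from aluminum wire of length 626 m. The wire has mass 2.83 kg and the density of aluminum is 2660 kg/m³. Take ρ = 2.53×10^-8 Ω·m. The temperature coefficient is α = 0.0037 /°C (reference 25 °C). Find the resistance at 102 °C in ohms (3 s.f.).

12.0 Ω

A = m/(density·L) = 2.83/(2660×626) = 1.6995e-06 m²
R = ρL/A = (2.53×10^-8)(626)/(1.6995e-06) = 9.319 Ω
R(102 °C) = 9.319 × (1 + 0.0037×77) = 12.0 Ω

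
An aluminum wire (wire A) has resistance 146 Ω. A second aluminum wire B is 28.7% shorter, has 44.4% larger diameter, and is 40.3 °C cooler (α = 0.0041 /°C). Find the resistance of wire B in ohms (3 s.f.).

41.7 Ω

R ∝ ρL/d² with ρ ∝ (1+αΔT), so R_B/R_A = (1 − 28.7/100) × (1 + 44.4/100)⁻² × (1 − 0.0041×40.3)
= 0.713 × 0.4796 × 0.8348 = 0.2854
R_B = 0.2854 × 146 = 41.7 Ω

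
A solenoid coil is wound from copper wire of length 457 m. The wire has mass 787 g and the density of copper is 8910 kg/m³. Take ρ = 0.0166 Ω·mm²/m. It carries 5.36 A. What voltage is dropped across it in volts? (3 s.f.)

210 V

ρ = 0.0166 Ω·mm²/m = 1.66×10^-8 Ω·m
A = m/(density·L) = 0.787/(8910×457) = 1.9328e-07 m²
R = ρL/A = (1.66×10^-8)(457)/(1.9328e-07) = 39.25 Ω
V = IR = 5.36 × 39.25 = 210 V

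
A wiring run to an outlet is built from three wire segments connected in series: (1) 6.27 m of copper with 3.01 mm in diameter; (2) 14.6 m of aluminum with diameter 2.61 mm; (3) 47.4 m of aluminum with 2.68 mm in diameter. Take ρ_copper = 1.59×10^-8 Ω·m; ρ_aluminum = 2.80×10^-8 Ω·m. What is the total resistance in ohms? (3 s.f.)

0.326 Ω

Seg 1: A = π(d/2)² = π(1.5050e-03 m)² = 7.116e-06 m²
R_1 = (1.59×10^-8)(6.27)/(7.116e-06) = 0.01401 Ω
Seg 2: A = π(d/2)² = π(1.3050e-03 m)² = 5.350e-06 m²
R_2 = (2.80×10^-8)(14.6)/(5.350e-06) = 0.07641 Ω
Seg 3: A = π(d/2)² = π(1.3400e-03 m)² = 5.641e-06 m²
R_3 = (2.80×10^-8)(47.4)/(5.641e-06) = 0.2353 Ω
R_total = R_1 + R_2 + R_3 = 0.326 Ω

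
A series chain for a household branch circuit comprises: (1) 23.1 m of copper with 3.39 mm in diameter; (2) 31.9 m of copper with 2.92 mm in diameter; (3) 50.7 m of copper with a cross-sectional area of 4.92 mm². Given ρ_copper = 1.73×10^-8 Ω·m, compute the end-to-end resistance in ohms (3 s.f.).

Seg 1: A = π(d/2)² = π(1.6950e-03 m)² = 9.026e-06 m²
R_1 = (1.73×10^-8)(23.1)/(9.026e-06) = 0.04428 Ω
Seg 2: A = π(d/2)² = π(1.4600e-03 m)² = 6.697e-06 m²
R_2 = (1.73×10^-8)(31.9)/(6.697e-06) = 0.08241 Ω
Seg 3: A = 4.92 mm² = 4.920e-06 m²
R_3 = (1.73×10^-8)(50.7)/(4.920e-06) = 0.1783 Ω
R_total = R_1 + R_2 + R_3 = 0.305 Ω

0.305 Ω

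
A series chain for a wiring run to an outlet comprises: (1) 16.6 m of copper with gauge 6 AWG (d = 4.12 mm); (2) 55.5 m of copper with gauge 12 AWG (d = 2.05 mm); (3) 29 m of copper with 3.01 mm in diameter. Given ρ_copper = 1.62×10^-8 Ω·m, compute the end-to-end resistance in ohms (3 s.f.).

Seg 1: A = π(4.12/2 mm)² = π(2.0600e-03 m)² = 1.333e-05 m²
R_1 = (1.62×10^-8)(16.6)/(1.333e-05) = 0.02017 Ω
Seg 2: A = π(2.05/2 mm)² = π(1.0250e-03 m)² = 3.301e-06 m²
R_2 = (1.62×10^-8)(55.5)/(3.301e-06) = 0.2724 Ω
Seg 3: A = π(d/2)² = π(1.5050e-03 m)² = 7.116e-06 m²
R_3 = (1.62×10^-8)(29)/(7.116e-06) = 0.06602 Ω
R_total = R_1 + R_2 + R_3 = 0.359 Ω

0.359 Ω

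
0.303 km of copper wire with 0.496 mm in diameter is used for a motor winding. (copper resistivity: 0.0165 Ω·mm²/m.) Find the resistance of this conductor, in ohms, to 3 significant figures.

25.9 Ω

ρ = 0.0165 Ω·mm²/m = 1.65×10^-8 Ω·m
A = π(d/2)² = π(2.4800e-04 m)² = 1.932e-07 m²
R = ρL/A = (1.65×10^-8)(303 m)/(1.932e-07 m²) = 25.9 Ω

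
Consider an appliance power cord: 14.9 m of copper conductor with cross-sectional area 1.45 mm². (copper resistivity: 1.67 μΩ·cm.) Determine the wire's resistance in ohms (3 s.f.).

0.172 Ω

ρ = 1.67 μΩ·cm = 1.67×10^-8 Ω·m
A = 1.45 mm² = 1.450e-06 m²
R = ρL/A = (1.67×10^-8)(14.9 m)/(1.450e-06 m²) = 0.172 Ω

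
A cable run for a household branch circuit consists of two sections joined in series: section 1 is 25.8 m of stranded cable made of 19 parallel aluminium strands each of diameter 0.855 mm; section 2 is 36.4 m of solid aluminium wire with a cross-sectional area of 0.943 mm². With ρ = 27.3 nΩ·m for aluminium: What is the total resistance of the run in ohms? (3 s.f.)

ρ = 27.3 nΩ·m = 2.73×10^-8 Ω·m
Section 1: A_strand = π(4.2750e-04)² = 5.741e-07 m²; R₁ = ρL/(N·A_s) = (2.73×10^-8)(25.8)/(19×5.741e-07) = 0.06457 Ω
Section 2: A = 0.943 mm² = 9.430e-07 m²
R₂ = (2.73×10^-8)(36.4)/(9.430e-07) = 1.054 Ω
R = R₁ + R₂ = 1.12 Ω

1.12 Ω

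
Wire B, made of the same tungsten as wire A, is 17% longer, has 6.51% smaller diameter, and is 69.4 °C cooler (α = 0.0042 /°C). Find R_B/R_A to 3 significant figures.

R ∝ ρL/d² with ρ ∝ (1+αΔT), so R_B/R_A = (1 + 17/100) × (1 − 6.51/100)⁻² × (1 − 0.0042×69.4)
= 1.17 × 1.144 × 0.7085 = 0.948

0.948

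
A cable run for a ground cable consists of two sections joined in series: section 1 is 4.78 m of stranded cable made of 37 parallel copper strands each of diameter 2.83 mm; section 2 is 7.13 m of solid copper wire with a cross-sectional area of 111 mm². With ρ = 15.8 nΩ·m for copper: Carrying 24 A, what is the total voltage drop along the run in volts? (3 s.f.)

0.0321 V

ρ = 15.8 nΩ·m = 1.58×10^-8 Ω·m
Section 1: A_strand = π(1.4150e-03)² = 6.290e-06 m²; R₁ = ρL/(N·A_s) = (1.58×10^-8)(4.78)/(37×6.290e-06) = 3.245×10^-4 Ω
Section 2: A = 111 mm² = 1.110e-04 m²
R₂ = (1.58×10^-8)(7.13)/(1.110e-04) = 0.001015 Ω
R = R₁ + R₂ = 0.001339 Ω
V = IR = 24 × 0.001339 = 0.0321 V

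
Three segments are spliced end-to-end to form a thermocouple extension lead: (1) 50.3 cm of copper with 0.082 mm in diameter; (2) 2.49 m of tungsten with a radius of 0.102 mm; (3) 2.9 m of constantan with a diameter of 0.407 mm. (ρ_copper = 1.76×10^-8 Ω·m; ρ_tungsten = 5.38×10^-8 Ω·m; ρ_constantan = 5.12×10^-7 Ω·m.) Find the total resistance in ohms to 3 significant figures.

Seg 1: A = π(d/2)² = π(4.1000e-05 m)² = 5.281e-09 m²
R_1 = (1.76×10^-8)(0.503)/(5.281e-09) = 1.676 Ω
Seg 2: A = πr² = π(1.0200e-04 m)² = 3.269e-08 m²
R_2 = (5.38×10^-8)(2.49)/(3.269e-08) = 4.099 Ω
Seg 3: A = π(d/2)² = π(2.0350e-04 m)² = 1.301e-07 m²
R_3 = (5.12×10^-7)(2.9)/(1.301e-07) = 11.41 Ω
R_total = R_1 + R_2 + R_3 = 17.2 Ω

17.2 Ω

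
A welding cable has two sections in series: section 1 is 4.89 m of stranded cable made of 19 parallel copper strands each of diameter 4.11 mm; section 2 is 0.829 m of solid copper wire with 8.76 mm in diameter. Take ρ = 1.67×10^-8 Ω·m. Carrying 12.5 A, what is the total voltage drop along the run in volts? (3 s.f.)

0.00692 V

Section 1: A_strand = π(2.0550e-03)² = 1.327e-05 m²; R₁ = ρL/(N·A_s) = (1.67×10^-8)(4.89)/(19×1.327e-05) = 3.240×10^-4 Ω
Section 2: A = π(d/2)² = π(4.3800e-03 m)² = 6.027e-05 m²
R₂ = (1.67×10^-8)(0.829)/(6.027e-05) = 2.297×10^-4 Ω
R = R₁ + R₂ = 5.537×10^-4 Ω
V = IR = 12.5 × 5.537×10^-4 = 0.00692 V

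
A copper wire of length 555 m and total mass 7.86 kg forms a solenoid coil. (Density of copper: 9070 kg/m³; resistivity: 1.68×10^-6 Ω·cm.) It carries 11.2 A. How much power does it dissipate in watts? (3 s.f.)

ρ = 1.68×10^-6 Ω·cm = 1.68×10^-8 Ω·m
A = m/(density·L) = 7.86/(9070×555) = 1.5614e-06 m²
R = ρL/A = (1.68×10^-8)(555)/(1.5614e-06) = 5.971 Ω
P = I²R = (11.2)² × 5.971 = 749 W

749 W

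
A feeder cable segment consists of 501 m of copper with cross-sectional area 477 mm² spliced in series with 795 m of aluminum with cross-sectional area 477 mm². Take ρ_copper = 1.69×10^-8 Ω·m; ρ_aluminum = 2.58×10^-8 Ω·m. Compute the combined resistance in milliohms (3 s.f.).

Segment 1: A = 477 mm² = 4.770e-04 m²
R₁ = ρL/A = (1.69×10^-8)(501)/(4.770e-04) = 0.01775 Ω
R₂ = (2.58×10^-8)(795)/(4.770e-04) = 0.043 Ω
R = R₁ + R₂ = 60.8 mΩ

60.8 mΩ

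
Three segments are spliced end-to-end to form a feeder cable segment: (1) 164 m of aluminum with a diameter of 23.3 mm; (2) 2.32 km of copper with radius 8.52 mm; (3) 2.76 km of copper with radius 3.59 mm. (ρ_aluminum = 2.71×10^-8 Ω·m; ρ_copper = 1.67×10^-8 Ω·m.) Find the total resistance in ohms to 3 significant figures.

1.32 Ω

Seg 1: A = π(d/2)² = π(1.1650e-02 m)² = 4.264e-04 m²
R_1 = (2.71×10^-8)(164)/(4.264e-04) = 0.01042 Ω
Seg 2: A = πr² = π(8.5200e-03 m)² = 2.280e-04 m²
R_2 = (1.67×10^-8)(2320)/(2.280e-04) = 0.1699 Ω
Seg 3: A = πr² = π(3.5900e-03 m)² = 4.049e-05 m²
R_3 = (1.67×10^-8)(2760)/(4.049e-05) = 1.138 Ω
R_total = R_1 + R_2 + R_3 = 1.32 Ω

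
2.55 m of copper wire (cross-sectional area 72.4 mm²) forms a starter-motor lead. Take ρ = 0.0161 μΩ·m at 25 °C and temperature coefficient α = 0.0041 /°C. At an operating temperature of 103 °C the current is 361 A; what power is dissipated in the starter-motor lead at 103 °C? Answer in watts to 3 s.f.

97.5 W

ρ = 0.0161 μΩ·m = 1.61×10^-8 Ω·m
A = 72.4 mm² = 7.240e-05 m²
R₍25₎ = ρL/A = (1.61×10^-8)(2.55)/(7.240e-05) = 5.671×10^-4 Ω
R₍103₎ = R₍25₎(1 + αΔT) = 5.671×10^-4 × (1 + 0.0041×78) = 7.484×10^-4 Ω
P = I²R = (361)² × 7.484×10^-4 = 97.5 W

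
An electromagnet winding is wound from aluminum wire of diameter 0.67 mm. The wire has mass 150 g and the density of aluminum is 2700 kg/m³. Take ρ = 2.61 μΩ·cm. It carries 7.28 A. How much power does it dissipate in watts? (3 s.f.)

ρ = 2.61 μΩ·cm = 2.61×10^-8 Ω·m
A = π(d/2)² = π(3.3500e-04 m)² = 3.5257e-07 m²
L = m/(density·A) = 0.15/(2700×3.5257e-07) = 157.6 m
R = ρL/A = (2.61×10^-8)(157.6)/(3.5257e-07) = 11.67 Ω
P = I²R = (7.28)² × 11.67 = 618 W

618 W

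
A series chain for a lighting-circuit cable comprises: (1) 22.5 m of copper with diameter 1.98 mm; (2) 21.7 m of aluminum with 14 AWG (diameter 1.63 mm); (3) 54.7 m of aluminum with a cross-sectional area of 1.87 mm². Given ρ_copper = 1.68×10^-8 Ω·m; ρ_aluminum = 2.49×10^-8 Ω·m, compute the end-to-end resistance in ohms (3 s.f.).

1.11 Ω

Seg 1: A = π(d/2)² = π(9.9000e-04 m)² = 3.079e-06 m²
R_1 = (1.68×10^-8)(22.5)/(3.079e-06) = 0.1228 Ω
Seg 2: A = π(1.63/2 mm)² = π(8.1500e-04 m)² = 2.087e-06 m²
R_2 = (2.49×10^-8)(21.7)/(2.087e-06) = 0.2589 Ω
Seg 3: A = 1.87 mm² = 1.870e-06 m²
R_3 = (2.49×10^-8)(54.7)/(1.870e-06) = 0.7284 Ω
R_total = R_1 + R_2 + R_3 = 1.11 Ω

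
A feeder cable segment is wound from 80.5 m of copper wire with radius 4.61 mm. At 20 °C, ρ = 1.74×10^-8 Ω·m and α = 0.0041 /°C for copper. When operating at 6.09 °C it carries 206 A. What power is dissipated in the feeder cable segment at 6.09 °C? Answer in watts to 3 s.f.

840 W

A = πr² = π(4.6100e-03 m)² = 6.677e-05 m²
R₍20₎ = ρL/A = (1.74×10^-8)(80.5)/(6.677e-05) = 0.02098 Ω
R₍6.09₎ = R₍20₎(1 + αΔT) = 0.02098 × (1 + 0.0041×-13.9) = 0.01978 Ω
P = I²R = (206)² × 0.01978 = 840 W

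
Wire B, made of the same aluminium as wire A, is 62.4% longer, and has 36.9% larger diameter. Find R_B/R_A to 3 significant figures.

0.867

R ∝ L/d², so R_B/R_A = (1 + 62.4/100) × (1 + 36.9/100)⁻²
= 1.624 × 0.5336 = 0.867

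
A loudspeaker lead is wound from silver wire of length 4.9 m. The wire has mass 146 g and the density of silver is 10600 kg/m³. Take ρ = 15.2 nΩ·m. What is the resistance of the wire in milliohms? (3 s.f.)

26.5 mΩ

ρ = 15.2 nΩ·m = 1.52×10^-8 Ω·m
A = m/(density·L) = 0.146/(10600×4.9) = 2.8109e-06 m²
R = ρL/A = (1.52×10^-8)(4.9)/(2.8109e-06) = 26.5 mΩ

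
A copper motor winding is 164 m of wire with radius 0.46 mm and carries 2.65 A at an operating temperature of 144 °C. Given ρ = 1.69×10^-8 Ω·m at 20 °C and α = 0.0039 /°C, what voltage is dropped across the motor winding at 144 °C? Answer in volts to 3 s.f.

16.4 V

A = πr² = π(4.6000e-04 m)² = 6.648e-07 m²
R₍20₎ = ρL/A = (1.69×10^-8)(164)/(6.648e-07) = 4.169 Ω
R₍144₎ = R₍20₎(1 + αΔT) = 4.169 × (1 + 0.0039×124) = 6.186 Ω
V = IR = 2.65 × 6.186 = 16.4 V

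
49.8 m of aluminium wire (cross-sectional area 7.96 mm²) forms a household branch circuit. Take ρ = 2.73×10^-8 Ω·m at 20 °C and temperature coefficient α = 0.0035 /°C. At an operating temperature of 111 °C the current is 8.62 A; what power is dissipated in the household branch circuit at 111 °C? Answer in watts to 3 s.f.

16.7 W

A = 7.96 mm² = 7.960e-06 m²
R₍20₎ = ρL/A = (2.73×10^-8)(49.8)/(7.960e-06) = 0.1708 Ω
R₍111₎ = R₍20₎(1 + αΔT) = 0.1708 × (1 + 0.0035×91) = 0.2252 Ω
P = I²R = (8.62)² × 0.2252 = 16.7 W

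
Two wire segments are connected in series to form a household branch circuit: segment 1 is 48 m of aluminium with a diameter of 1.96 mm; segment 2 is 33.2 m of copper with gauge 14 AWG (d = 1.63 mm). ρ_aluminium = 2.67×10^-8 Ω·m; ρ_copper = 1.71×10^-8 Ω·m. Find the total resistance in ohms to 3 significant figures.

0.697 Ω

Segment 1: A = π(d/2)² = π(9.8000e-04 m)² = 3.017e-06 m²
R₁ = ρL/A = (2.67×10^-8)(48)/(3.017e-06) = 0.4248 Ω
Segment 2: A = π(1.63/2 mm)² = π(8.1500e-04 m)² = 2.087e-06 m²
R₂ = (1.71×10^-8)(33.2)/(2.087e-06) = 0.2721 Ω
R = R₁ + R₂ = 0.697 Ω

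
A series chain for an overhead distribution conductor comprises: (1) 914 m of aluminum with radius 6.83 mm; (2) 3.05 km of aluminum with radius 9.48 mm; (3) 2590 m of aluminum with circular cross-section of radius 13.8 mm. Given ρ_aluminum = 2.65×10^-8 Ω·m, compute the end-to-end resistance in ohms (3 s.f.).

0.566 Ω

Seg 1: A = πr² = π(6.8300e-03 m)² = 1.466e-04 m²
R_1 = (2.65×10^-8)(914)/(1.466e-04) = 0.1653 Ω
Seg 2: A = πr² = π(9.4800e-03 m)² = 2.823e-04 m²
R_2 = (2.65×10^-8)(3050)/(2.823e-04) = 0.2863 Ω
Seg 3: A = πr² = π(1.3800e-02 m)² = 5.983e-04 m²
R_3 = (2.65×10^-8)(2590)/(5.983e-04) = 0.1147 Ω
R_total = R_1 + R_2 + R_3 = 0.566 Ω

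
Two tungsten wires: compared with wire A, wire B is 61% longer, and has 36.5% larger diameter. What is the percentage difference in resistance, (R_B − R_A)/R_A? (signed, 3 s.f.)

-13.6%

R ∝ L/d², so R_B/R_A = (1 + 61/100) × (1 + 36.5/100)⁻²
= 1.61 × 0.5367 = 0.8641
(R_B − R_A)/R_A = 0.8641 − 1 = -13.6%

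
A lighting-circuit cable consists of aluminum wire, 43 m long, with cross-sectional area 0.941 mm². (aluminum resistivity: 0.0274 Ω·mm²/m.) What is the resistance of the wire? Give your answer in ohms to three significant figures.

ρ = 0.0274 Ω·mm²/m = 2.74×10^-8 Ω·m
A = 0.941 mm² = 9.410e-07 m²
R = ρL/A = (2.74×10^-8)(43 m)/(9.410e-07 m²) = 1.25 Ω

1.25 Ω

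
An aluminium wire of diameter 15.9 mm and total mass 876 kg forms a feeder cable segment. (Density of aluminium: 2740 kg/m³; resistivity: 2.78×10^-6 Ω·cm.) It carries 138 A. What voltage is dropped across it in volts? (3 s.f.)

31.1 V

ρ = 2.78×10^-6 Ω·cm = 2.78×10^-8 Ω·m
A = π(d/2)² = π(7.9500e-03 m)² = 1.9856e-04 m²
L = m/(density·A) = 876/(2740×1.9856e-04) = 1610 m
R = ρL/A = (2.78×10^-8)(1610)/(1.9856e-04) = 0.2254 Ω
V = IR = 138 × 0.2254 = 31.1 V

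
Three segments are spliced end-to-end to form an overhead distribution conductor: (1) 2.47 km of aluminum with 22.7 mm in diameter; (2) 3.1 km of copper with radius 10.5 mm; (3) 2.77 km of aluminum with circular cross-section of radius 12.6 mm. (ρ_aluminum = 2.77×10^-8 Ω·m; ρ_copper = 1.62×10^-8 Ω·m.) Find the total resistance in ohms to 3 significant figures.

Seg 1: A = π(d/2)² = π(1.1350e-02 m)² = 4.047e-04 m²
R_1 = (2.77×10^-8)(2470)/(4.047e-04) = 0.1691 Ω
Seg 2: A = πr² = π(1.0500e-02 m)² = 3.464e-04 m²
R_2 = (1.62×10^-8)(3100)/(3.464e-04) = 0.145 Ω
Seg 3: A = πr² = π(1.2600e-02 m)² = 4.988e-04 m²
R_3 = (2.77×10^-8)(2770)/(4.988e-04) = 0.1538 Ω
R_total = R_1 + R_2 + R_3 = 0.468 Ω

0.468 Ω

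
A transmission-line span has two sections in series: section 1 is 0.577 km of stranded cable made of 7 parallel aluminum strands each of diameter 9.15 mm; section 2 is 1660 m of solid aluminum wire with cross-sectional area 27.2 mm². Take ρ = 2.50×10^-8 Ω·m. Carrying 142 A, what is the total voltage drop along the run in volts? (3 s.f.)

Section 1: A_strand = π(4.5750e-03)² = 6.576e-05 m²; R₁ = ρL/(N·A_s) = (2.50×10^-8)(577)/(7×6.576e-05) = 0.03134 Ω
Section 2: A = 27.2 mm² = 2.720e-05 m²
R₂ = (2.50×10^-8)(1660)/(2.720e-05) = 1.526 Ω
R = R₁ + R₂ = 1.557 Ω
V = IR = 142 × 1.557 = 221 V

221 V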